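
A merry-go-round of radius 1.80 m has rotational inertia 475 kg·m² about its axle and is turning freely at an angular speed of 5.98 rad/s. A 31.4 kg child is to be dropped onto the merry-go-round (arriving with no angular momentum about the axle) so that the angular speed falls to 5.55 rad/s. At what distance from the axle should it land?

r ≈ 1.08 m

The added mass arrives with no angular momentum about the axle, and any external torque about the axle is negligible, so the system's angular momentum is conserved.
I_p ω_i = (I_p + m r²) ω_f ⇒ m r² = I_p(ω_i/ω_f − 1) = 475.0(5.98/5.55 − 1) = 36.80 kg·m².
r = √(36.80/31.4) = 1.083 m.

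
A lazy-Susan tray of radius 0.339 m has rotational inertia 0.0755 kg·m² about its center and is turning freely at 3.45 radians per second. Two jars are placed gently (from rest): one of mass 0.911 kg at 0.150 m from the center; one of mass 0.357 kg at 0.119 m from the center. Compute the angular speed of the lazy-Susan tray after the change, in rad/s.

No external torque acts about the center; L_before = L_after.
Added inertia Σmr² = (0.911)(0.150)² + (0.357)(0.119)² = 0.02555 kg·m²; I_f = 0.07550 + 0.02555 = 0.1011 kg·m².
ω_f = I_p ω_i / I_f = (0.07550)(3.45) / 0.1011 = 2.578 rad/s.

ω_f ≈ 2.58 rad/s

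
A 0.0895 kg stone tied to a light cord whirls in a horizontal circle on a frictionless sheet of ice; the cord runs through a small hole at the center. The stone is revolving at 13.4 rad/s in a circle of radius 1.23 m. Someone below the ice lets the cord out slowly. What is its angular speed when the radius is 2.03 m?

No torque about the axis ⇒ m r₁² ω₁ = m r₂² ω₂.
ω₂ = ω₁ (r₁/r₂)² = (13.4)(1.23/2.03)² = 4.920 rad/s.

ω₂ ≈ 4.92 rad/s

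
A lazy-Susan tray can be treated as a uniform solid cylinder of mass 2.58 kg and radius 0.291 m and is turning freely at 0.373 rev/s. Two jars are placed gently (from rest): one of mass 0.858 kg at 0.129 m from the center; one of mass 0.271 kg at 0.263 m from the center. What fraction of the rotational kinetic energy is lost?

fraction ≈ 0.232

No external torque acts about the center; L_before = L_after.
I_p = ½(2.58)(0.291)² = 0.1092 kg·m².
Added inertia Σmr² = (0.858)(0.129)² + (0.271)(0.263)² = 0.03302 kg·m²; I_f = 0.1092 + 0.03302 = 0.1423 kg·m².
ω_f = I_p ω_i / I_f = (0.1092)(0.373) / 0.1423 = 0.2864 rev/s.
KE_i = ½(0.1092)(2.344 rad/s)² = 0.3000 J; KE_f = ½(0.1423)(1.800)² = 0.2304 J.
Fraction lost = 0.2321.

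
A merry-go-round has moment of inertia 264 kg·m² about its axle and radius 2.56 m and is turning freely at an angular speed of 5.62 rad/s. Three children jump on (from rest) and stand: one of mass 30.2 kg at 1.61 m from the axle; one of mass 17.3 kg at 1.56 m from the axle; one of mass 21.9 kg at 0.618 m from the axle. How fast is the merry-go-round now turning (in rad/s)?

ω_f ≈ 3.78 rad/s

No external torque acts about the axle; L_before = L_after.
Added inertia Σmr² = (30.2)(1.61)² + (17.3)(1.56)² + (21.9)(0.618)² = 128.7 kg·m²; I_f = 264.0 + 128.7 = 392.7 kg·m².
ω_f = I_p ω_i / I_f = (264.0)(5.62) / 392.7 = 3.778 rad/s.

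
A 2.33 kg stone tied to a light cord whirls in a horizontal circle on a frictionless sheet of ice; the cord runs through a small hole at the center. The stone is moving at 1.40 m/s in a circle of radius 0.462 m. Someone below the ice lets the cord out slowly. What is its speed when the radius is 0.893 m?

v₂ ≈ 0.724 m/s

Central (radial) force ⇒ zero torque about the center ⇒ m v r is constant.
v₂ = v₁ r₁ / r₂ = (1.40)(0.462) / (0.893) = 0.7243 m/s.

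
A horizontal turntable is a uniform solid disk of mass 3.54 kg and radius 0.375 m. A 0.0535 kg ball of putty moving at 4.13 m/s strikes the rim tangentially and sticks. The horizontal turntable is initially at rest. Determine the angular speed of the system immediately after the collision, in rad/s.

|ω_f| ≈ 0.323 rad/s

The axle reaction passes through the axle and exerts no torque about it; angular momentum about the axle is conserved through the impact.
I_p = ½(3.54)(0.375)² = 0.2489 kg·m². Taking the sense of the ball of putty's angular momentum as positive, L_{ball} = m v R = (0.0535)(4.13)(0.375) = 0.08286 kg·m²/s.
L_i = 0 + 0.08286 = 0.08286 kg·m²/s.
After sticking, I_f = I_p + m R² = 0.2489 + (0.0535)(0.375)² = 0.2564 kg·m².
ω_f = L_i / I_f = 0.08286 / 0.2564 = 0.3231 rad/s.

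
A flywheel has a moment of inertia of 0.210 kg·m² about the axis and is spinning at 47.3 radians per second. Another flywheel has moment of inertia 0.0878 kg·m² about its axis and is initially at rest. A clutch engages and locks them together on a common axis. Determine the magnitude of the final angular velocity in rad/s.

The coupling torques are internal; angular momentum about the shared axis is conserved.
Taking A's sense as positive: L = (0.2100)(47.3) = 9.933 kg·m²·rad/s.
Combined I = 0.2100 + 0.08780 = 0.2978 kg·m².
ω_f = L / I = 9.933 / 0.2978 = 33.35 rad/s.

|ω_f| ≈ 33.4 rad/s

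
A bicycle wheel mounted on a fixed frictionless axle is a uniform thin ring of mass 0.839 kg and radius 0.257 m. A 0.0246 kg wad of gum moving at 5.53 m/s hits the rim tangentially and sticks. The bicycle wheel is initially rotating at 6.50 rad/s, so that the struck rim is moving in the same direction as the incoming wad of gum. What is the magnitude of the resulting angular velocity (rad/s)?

|ω_f| ≈ 6.93 rad/s

The axle reaction passes through the axle and exerts no torque about it; angular momentum about the axle is conserved through the impact.
I_p = (0.839)(0.257)² = 0.05542 kg·m². Taking the sense of the wad of gum's angular momentum as positive, L_{wad} = m v R = (0.0246)(5.53)(0.257) = 0.03496 kg·m²/s.
L_i = +I_p ω_p + m v R = +(0.05542)(6.50) + 0.03496 = 0.3952 kg·m²/s.
After sticking, I_f = I_p + m R² = 0.05542 + (0.0246)(0.257)² = 0.05704 kg·m².
ω_f = L_i / I_f = 0.3952 / 0.05704 = 6.928 rad/s.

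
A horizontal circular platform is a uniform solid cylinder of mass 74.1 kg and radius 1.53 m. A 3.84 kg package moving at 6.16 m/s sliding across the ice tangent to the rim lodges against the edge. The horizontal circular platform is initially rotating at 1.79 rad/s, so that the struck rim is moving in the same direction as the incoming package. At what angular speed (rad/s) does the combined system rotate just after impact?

About the central axle the impulsive forces during the collision are internal, so angular momentum about that axis is conserved.
I_p = ½(74.1)(1.53)² = 86.73 kg·m². Taking the sense of the package's angular momentum as positive, L_{package} = m v R = (3.84)(6.16)(1.53) = 36.19 kg·m²/s.
L_i = +I_p ω_p + m v R = +(86.73)(1.79) + 36.19 = 191.4 kg·m²/s.
After sticking, I_f = I_p + m R² = 86.73 + (3.84)(1.53)² = 95.72 kg·m².
ω_f = L_i / I_f = 191.4 / 95.72 = 2.000 rad/s.

|ω_f| ≈ 2.00 rad/s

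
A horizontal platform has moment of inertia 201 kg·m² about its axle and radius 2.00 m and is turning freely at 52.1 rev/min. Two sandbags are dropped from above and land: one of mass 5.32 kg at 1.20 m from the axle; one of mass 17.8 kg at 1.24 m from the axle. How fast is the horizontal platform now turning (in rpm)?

The added mass arrives with no angular momentum about the axle, and any external torque about the axle is negligible, so the system's angular momentum is conserved.
Added inertia Σmr² = (5.32)(1.20)² + (17.8)(1.24)² = 35.03 kg·m²; I_f = 201.0 + 35.03 = 236.0 kg·m².
ω_f = I_p ω_i / I_f = (201.0)(52.1) / 236.0 = 44.37 rpm.

ω_f ≈ 44.4 rpm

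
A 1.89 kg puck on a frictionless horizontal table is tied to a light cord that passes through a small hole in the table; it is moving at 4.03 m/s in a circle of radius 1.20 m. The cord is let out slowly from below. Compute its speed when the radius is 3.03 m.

Central (radial) force ⇒ zero torque about the center ⇒ m v r is constant.
v₂ = v₁ r₁ / r₂ = (4.03)(1.20) / (3.03) = 1.596 m/s.

v₂ ≈ 1.60 m/s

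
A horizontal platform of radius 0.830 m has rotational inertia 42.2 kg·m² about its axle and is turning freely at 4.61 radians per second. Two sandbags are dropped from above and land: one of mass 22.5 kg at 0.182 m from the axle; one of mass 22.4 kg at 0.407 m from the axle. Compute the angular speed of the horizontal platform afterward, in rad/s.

The added mass arrives with no angular momentum about the axle, and any external torque about the axle is negligible, so the system's angular momentum is conserved.
Added inertia Σmr² = (22.5)(0.182)² + (22.4)(0.407)² = 4.456 kg·m²; I_f = 42.20 + 4.456 = 46.66 kg·m².
ω_f = I_p ω_i / I_f = (42.20)(4.61) / 46.66 = 4.170 rad/s.

ω_f ≈ 4.17 rad/s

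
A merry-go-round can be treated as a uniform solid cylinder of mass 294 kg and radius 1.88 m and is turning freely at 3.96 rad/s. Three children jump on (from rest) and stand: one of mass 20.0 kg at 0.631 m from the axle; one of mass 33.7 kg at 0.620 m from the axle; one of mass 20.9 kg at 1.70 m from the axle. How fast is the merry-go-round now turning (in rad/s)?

No external torque acts about the axle; L_before = L_after.
I_p = ½(294)(1.88)² = 519.6 kg·m².
Added inertia Σmr² = (20.0)(0.631)² + (33.7)(0.620)² + (20.9)(1.70)² = 81.32 kg·m²; I_f = 519.6 + 81.32 = 600.9 kg·m².
ω_f = I_p ω_i / I_f = (519.6)(3.96) / 600.9 = 3.424 rad/s.

ω_f ≈ 3.42 rad/s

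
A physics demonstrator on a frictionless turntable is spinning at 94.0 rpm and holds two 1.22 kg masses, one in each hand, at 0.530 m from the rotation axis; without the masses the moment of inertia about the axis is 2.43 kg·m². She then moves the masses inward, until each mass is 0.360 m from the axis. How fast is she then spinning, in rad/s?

ω₂ ≈ 11.2 rad/s

With no external torque about the axis, L is conserved: I₁ω₁ = I₂ω₂.
I₁ = 2.43 + 2(1.22)(0.530)² = 3.115 kg·m²; I₂ = 2.43 + 2(1.22)(0.360)² = 2.746 kg·m².
ω₂ = I₁ω₁ / I₂ = (3.115)(94.0 rpm) / (2.746) = 106.6 rpm = 11.17 rad/s.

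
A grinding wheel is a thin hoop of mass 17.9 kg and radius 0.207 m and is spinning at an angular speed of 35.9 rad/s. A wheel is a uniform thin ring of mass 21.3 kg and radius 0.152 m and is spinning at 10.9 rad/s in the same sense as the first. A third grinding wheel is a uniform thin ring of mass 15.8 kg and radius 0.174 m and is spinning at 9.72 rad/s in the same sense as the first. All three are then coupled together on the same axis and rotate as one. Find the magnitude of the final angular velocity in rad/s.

|ω_f| ≈ 21.6 rad/s

The coupling torques are internal; angular momentum about the shared axis is conserved.
Moments of inertia: I_A = (17.9)(0.207)² = 0.7670 kg·m²; I_B = (21.3)(0.152)² = 0.4921 kg·m²; I_C = (15.8)(0.174)² = 0.4784 kg·m².
Taking A's sense as positive: L = (0.7670)(35.9) + (0.4921)(10.9) + (0.4784)(9.72) = 37.55 kg·m²·rad/s.
Combined I = 0.7670 + 0.4921 + 0.4784 = 1.737 kg·m².
ω_f = L / I = 37.55 / 1.737 = 21.61 rad/s.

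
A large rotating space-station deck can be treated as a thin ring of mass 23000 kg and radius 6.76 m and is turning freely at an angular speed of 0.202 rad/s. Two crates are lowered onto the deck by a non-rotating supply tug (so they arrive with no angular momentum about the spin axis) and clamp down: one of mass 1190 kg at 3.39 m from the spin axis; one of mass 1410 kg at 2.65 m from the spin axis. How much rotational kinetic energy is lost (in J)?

energy lost ≈ 470 J

No external torque acts about the spin axis; L_before = L_after.
I_p = (23000)(6.76)² = 1.051e+06 kg·m².
Added inertia Σmr² = (1190)(3.39)² + (1410)(2.65)² = 23580 kg·m²; I_f = 1.051e+06 + 23580 = 1.075e+06 kg·m².
ω_f = I_p ω_i / I_f = (1.051e+06)(0.202) / 1.075e+06 = 0.1976 rad/s.
KE_i = ½(1.051e+06)(0.2020 rad/s)² = 21440 J; KE_f = ½(1.075e+06)(0.1976)² = 20970 J.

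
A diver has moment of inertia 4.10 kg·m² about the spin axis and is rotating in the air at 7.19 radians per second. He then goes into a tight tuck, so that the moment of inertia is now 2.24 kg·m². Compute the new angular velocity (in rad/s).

Angular momentum about the spin axis is conserved since the torque about it is zero.
ω₂ = I₁ω₁ / I₂ = (4.100)(7.19 rad/s) / (2.240) = 13.16 rad/s.

ω₂ ≈ 13.2 rad/s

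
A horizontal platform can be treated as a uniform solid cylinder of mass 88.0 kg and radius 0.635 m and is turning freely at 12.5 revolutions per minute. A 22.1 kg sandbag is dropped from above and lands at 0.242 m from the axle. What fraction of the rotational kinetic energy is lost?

fraction ≈ 0.0680

The added mass arrives with no angular momentum about the axle, and any external torque about the axle is negligible, so the system's angular momentum is conserved.
I_p = ½(88.0)(0.635)² = 17.74 kg·m².
Added inertia Σmr² = (22.1)(0.242)² = 1.294 kg·m²; I_f = 17.74 + 1.294 = 19.04 kg·m².
ω_f = I_p ω_i / I_f = (17.74)(12.5) / 19.04 = 11.65 rpm.
KE_i = ½(17.74)(1.309 rad/s)² = 15.20 J; KE_f = ½(19.04)(1.220)² = 14.17 J.
Fraction lost = 0.06799.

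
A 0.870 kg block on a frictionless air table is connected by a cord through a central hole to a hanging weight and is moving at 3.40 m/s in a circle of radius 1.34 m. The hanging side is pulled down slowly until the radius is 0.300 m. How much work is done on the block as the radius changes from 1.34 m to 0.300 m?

W ≈ 95.3 J

Central (radial) force ⇒ zero torque about the center ⇒ m v r is constant.
v₂ = v₁ r₁ / r₂ = (3.40)(1.34) / (0.300) = 15.19 m/s.
W = ΔKE = ½m(v₂² − v₁²) = 95.30 J.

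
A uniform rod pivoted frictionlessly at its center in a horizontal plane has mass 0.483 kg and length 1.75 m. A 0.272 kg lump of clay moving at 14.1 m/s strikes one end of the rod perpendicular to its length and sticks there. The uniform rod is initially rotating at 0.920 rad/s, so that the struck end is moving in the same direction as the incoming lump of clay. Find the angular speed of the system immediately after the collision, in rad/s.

|ω_f| ≈ 10.5 rad/s

About the pivot the impulsive forces during the collision are internal, so angular momentum about that axis is conserved.
I_p = (1/12)(0.483)(1.75)² = 0.1233 kg·m². Taking the sense of the lump of clay's angular momentum as positive, L_{lump} = m v R = (0.272)(14.1)(1.75/2) = 3.356 kg·m²/s.
L_i = +I_p ω_p + m v R = +(0.1233)(0.920) + 3.356 = 3.469 kg·m²/s.
After sticking, I_f = I_p + m R² = 0.1233 + (0.272)(1.75/2)² = 0.3315 kg·m².
ω_f = L_i / I_f = 3.469 / 0.3315 = 10.46 rad/s.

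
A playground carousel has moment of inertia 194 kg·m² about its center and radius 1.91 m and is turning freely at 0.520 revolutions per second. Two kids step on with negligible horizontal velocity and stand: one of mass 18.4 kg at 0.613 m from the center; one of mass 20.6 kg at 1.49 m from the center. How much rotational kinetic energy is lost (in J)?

No external torque acts about the center; L_before = L_after.
Added inertia Σmr² = (18.4)(0.613)² + (20.6)(1.49)² = 52.65 kg·m²; I_f = 194.0 + 52.65 = 246.6 kg·m².
ω_f = I_p ω_i / I_f = (194.0)(0.520) / 246.6 = 0.4090 rev/s.
KE_i = ½(194.0)(3.267 rad/s)² = 1035 J; KE_f = ½(246.6)(2.570)² = 814.4 J.

energy lost ≈ 221 J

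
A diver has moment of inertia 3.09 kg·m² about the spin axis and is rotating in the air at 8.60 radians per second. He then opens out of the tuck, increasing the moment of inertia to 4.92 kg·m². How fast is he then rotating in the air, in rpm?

ω₂ ≈ 51.6 rpm

Angular momentum about the spin axis is conserved since the torque about it is zero.
ω₂ = I₁ω₁ / I₂ = (3.090)(8.60 rad/s) / (4.920) = 5.401 rad/s = 51.58 rpm.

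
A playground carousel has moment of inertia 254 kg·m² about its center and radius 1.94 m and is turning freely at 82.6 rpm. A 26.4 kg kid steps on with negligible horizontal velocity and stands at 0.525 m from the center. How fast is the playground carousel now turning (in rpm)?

No external torque acts about the center; L_before = L_after.
Added inertia Σmr² = (26.4)(0.525)² = 7.277 kg·m²; I_f = 254.0 + 7.277 = 261.3 kg·m².
ω_f = I_p ω_i / I_f = (254.0)(82.6) / 261.3 = 80.30 rpm.

ω_f ≈ 80.3 rpm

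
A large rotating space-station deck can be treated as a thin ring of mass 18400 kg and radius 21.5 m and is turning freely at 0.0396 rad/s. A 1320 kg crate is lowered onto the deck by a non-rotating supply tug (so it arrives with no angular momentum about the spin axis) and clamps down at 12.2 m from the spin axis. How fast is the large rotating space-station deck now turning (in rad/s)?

ω_f ≈ 0.0387 rad/s

The added mass arrives with no angular momentum about the spin axis, and any external torque about the spin axis is negligible, so the system's angular momentum is conserved.
I_p = (18400)(21.5)² = 8.505e+06 kg·m².
Added inertia Σmr² = (1320)(12.2)² = 1.965e+05 kg·m²; I_f = 8.505e+06 + 1.965e+05 = 8.702e+06 kg·m².
ω_f = I_p ω_i / I_f = (8.505e+06)(0.0396) / 8.702e+06 = 0.03871 rad/s.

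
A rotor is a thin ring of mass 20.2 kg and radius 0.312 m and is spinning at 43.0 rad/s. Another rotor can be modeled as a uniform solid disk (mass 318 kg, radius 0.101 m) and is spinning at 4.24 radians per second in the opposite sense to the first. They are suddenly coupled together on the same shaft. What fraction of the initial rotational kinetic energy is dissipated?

fraction ≈ 0.541

The coupling torques are internal; angular momentum about the shared axis is conserved.
Moments of inertia: I_A = (20.2)(0.312)² = 1.966 kg·m²; I_B = ½(318)(0.101)² = 1.622 kg·m².
Taking A's sense as positive: L = (1.966)(43.0) − (1.622)(4.24) = 77.68 kg·m²·rad/s.
Combined I = 1.966 + 1.622 = 3.588 kg·m².
ω_f = L / I = 77.68 / 3.588 = 21.65 rad/s.
KE_i = ½ΣIω² = 1832 J; KE_f = ½(3.588)(21.65)² = 840.7 J.
Fraction dissipated = (KE_i − KE_f)/KE_i = 0.5412.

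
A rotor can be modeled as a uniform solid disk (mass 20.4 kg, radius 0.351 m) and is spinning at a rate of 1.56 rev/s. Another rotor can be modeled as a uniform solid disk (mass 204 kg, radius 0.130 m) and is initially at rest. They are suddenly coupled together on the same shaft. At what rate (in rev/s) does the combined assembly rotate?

No external torque acts about the common axis, so total angular momentum is conserved.
Moments of inertia: I_A = ½(20.4)(0.351)² = 1.257 kg·m²; I_B = ½(204)(0.130)² = 1.724 kg·m².
Taking A's sense as positive: L = (1.257)(1.56) = 1.960 kg·m²·rev/s.
Combined I = 1.257 + 1.724 = 2.980 kg·m².
ω_f = L / I = 1.960 / 2.980 = 0.6577 rev/s.

|ω_f| ≈ 0.658 rev/s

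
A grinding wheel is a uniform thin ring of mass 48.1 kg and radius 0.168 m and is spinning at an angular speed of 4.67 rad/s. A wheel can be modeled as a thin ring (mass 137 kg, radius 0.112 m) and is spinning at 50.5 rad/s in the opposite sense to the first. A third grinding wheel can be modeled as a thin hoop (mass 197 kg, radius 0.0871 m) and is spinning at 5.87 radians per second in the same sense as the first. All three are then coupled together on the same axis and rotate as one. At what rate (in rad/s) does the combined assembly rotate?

No external torque acts about the common axis, so total angular momentum is conserved.
Moments of inertia: I_A = (48.1)(0.168)² = 1.358 kg·m²; I_B = (137)(0.112)² = 1.719 kg·m²; I_C = (197)(0.0871)² = 1.495 kg·m².
Taking A's sense as positive: L = (1.358)(4.67) − (1.719)(50.5) + (1.495)(5.87) = -71.67 kg·m²·rad/s.
Combined I = 1.358 + 1.719 + 1.495 = 4.571 kg·m².
ω_f = L / I = -71.67 / 4.571 = -15.68 rad/s.

|ω_f| ≈ 15.7 rad/s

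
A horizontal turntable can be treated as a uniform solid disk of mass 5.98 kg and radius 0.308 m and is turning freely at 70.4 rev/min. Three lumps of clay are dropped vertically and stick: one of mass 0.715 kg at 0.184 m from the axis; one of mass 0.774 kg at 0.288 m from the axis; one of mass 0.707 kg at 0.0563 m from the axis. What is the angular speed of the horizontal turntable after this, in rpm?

ω_f ≈ 53.4 rpm

The added mass arrives with no angular momentum about the axis, and any external torque about the axis is negligible, so the system's angular momentum is conserved.
I_p = ½(5.98)(0.308)² = 0.2836 kg·m².
Added inertia Σmr² = (0.715)(0.184)² + (0.774)(0.288)² + (0.707)(0.0563)² = 0.09065 kg·m²; I_f = 0.2836 + 0.09065 = 0.3743 kg·m².
ω_f = I_p ω_i / I_f = (0.2836)(70.4) / 0.3743 = 53.35 rpm.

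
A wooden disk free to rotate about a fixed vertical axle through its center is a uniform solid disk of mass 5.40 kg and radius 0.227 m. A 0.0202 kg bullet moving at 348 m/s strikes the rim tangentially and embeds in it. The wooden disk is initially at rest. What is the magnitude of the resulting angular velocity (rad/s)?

The axle reaction passes through the axle and exerts no torque about it; angular momentum about the axle is conserved through the impact.
I_p = ½(5.40)(0.227)² = 0.1391 kg·m². Taking the sense of the bullet's angular momentum as positive, L_{bullet} = m v R = (0.0202)(348)(0.227) = 1.596 kg·m²/s.
L_i = 0 + 1.596 = 1.596 kg·m²/s.
After sticking, I_f = I_p + m R² = 0.1391 + (0.0202)(0.227)² = 0.1402 kg·m².
ω_f = L_i / I_f = 1.596 / 0.1402 = 11.38 rad/s.

|ω_f| ≈ 11.4 rad/s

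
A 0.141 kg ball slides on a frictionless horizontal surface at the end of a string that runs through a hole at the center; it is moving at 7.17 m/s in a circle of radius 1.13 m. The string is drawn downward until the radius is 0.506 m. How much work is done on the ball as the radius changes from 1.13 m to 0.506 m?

W ≈ 14.5 J

Central (radial) force ⇒ zero torque about the center ⇒ m v r is constant.
v₂ = v₁ r₁ / r₂ = (7.17)(1.13) / (0.506) = 16.01 m/s.
W = ΔKE = ½m(v₂² − v₁²) = 14.45 J.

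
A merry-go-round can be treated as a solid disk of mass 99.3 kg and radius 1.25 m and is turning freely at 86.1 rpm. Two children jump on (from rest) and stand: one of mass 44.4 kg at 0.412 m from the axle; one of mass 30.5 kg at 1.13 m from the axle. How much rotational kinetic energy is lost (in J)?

energy lost ≈ 1180 J

The added mass arrives with no angular momentum about the axle, and any external torque about the axle is negligible, so the system's angular momentum is conserved.
I_p = ½(99.3)(1.25)² = 77.58 kg·m².
Added inertia Σmr² = (44.4)(0.412)² + (30.5)(1.13)² = 46.48 kg·m²; I_f = 77.58 + 46.48 = 124.1 kg·m².
ω_f = I_p ω_i / I_f = (77.58)(86.1) / 124.1 = 53.84 rpm.
KE_i = ½(77.58)(9.016 rad/s)² = 3153 J; KE_f = ½(124.1)(5.638)² = 1972 J.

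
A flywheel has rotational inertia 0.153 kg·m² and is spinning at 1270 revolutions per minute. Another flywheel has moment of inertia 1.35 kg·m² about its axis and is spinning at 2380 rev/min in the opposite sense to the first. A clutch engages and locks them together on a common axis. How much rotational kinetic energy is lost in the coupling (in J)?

No external torque acts about the common axis, so total angular momentum is conserved.
Taking A's sense as positive: L = (0.1530)(1270) − (1.350)(2380) = -3019 kg·m²·rpm.
Combined I = 0.1530 + 1.350 = 1.503 kg·m².
ω_f = L / I = -3019 / 1.503 = -2008 rpm.
KE_i = ½ΣIω² = 43280 J; KE_f = ½(1.503)(210.3)² = 33240 J.

ΔKE lost ≈ 10000 J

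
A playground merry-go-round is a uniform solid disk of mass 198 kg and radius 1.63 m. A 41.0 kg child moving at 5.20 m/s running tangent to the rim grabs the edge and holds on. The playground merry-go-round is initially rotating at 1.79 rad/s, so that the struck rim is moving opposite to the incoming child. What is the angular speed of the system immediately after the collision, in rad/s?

|ω_f| ≈ 0.332 rad/s

About the axle the impulsive forces during the collision are internal, so angular momentum about that axis is conserved.
I_p = ½(198)(1.63)² = 263.0 kg·m². Taking the sense of the child's angular momentum as positive, L_{child} = m v R = (41.0)(5.20)(1.63) = 347.5 kg·m²/s.
L_i = −I_p ω_p + m v R = −(263.0)(1.79) + 347.5 = -123.3 kg·m²/s.
After sticking, I_f = I_p + m R² = 263.0 + (41.0)(1.63)² = 372.0 kg·m².
ω_f = L_i / I_f = -123.3 / 372.0 = -0.3315 rad/s.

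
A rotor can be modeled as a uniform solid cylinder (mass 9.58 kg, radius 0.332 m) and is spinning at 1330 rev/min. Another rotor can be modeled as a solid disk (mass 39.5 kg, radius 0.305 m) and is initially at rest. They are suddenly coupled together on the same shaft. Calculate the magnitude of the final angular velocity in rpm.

|ω_f| ≈ 297 rpm

The coupling torques are internal; angular momentum about the shared axis is conserved.
Moments of inertia: I_A = ½(9.58)(0.332)² = 0.5280 kg·m²; I_B = ½(39.5)(0.305)² = 1.837 kg·m².
Taking A's sense as positive: L = (0.5280)(1330) = 702.2 kg·m²·rpm.
Combined I = 0.5280 + 1.837 = 2.365 kg·m².
ω_f = L / I = 702.2 / 2.365 = 296.9 rpm.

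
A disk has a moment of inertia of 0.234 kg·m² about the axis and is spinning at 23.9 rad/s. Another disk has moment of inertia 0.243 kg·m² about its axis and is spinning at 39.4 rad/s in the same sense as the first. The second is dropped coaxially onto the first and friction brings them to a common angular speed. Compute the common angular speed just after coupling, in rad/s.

|ω_f| ≈ 31.8 rad/s

No external torque acts about the common axis, so total angular momentum is conserved.
Taking A's sense as positive: L = (0.2340)(23.9) + (0.2430)(39.4) = 15.17 kg·m²·rad/s.
Combined I = 0.2340 + 0.2430 = 0.4770 kg·m².
ω_f = L / I = 15.17 / 0.4770 = 31.80 rad/s.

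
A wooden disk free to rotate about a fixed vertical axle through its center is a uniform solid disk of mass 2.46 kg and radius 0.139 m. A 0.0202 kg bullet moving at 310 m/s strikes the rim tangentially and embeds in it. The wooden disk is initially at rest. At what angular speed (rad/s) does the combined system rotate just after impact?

The axle reaction passes through the axle and exerts no torque about it; angular momentum about the axle is conserved through the impact.
I_p = ½(2.46)(0.139)² = 0.02376 kg·m². Taking the sense of the bullet's angular momentum as positive, L_{bullet} = m v R = (0.0202)(310)(0.139) = 0.8704 kg·m²/s.
L_i = 0 + 0.8704 = 0.8704 kg·m²/s.
After sticking, I_f = I_p + m R² = 0.02376 + (0.0202)(0.139)² = 0.02416 kg·m².
ω_f = L_i / I_f = 0.8704 / 0.02416 = 36.03 rad/s.

|ω_f| ≈ 36.0 rad/s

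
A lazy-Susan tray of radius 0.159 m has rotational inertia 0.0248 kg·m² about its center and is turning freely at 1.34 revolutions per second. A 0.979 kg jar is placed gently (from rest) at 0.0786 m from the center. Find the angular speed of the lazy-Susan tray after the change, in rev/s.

ω_f ≈ 1.08 rev/s

The added mass arrives with no angular momentum about the center, and any external torque about the center is negligible, so the system's angular momentum is conserved.
Added inertia Σmr² = (0.979)(0.0786)² = 0.006048 kg·m²; I_f = 0.02480 + 0.006048 = 0.03085 kg·m².
ω_f = I_p ω_i / I_f = (0.02480)(1.34) / 0.03085 = 1.077 rev/s.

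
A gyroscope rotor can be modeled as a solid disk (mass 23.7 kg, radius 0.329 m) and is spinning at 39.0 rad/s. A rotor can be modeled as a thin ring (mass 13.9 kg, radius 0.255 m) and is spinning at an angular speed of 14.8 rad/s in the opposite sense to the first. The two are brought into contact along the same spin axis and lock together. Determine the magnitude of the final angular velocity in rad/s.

No external torque acts about the common axis, so total angular momentum is conserved.
Moments of inertia: I_A = ½(23.7)(0.329)² = 1.283 kg·m²; I_B = (13.9)(0.255)² = 0.9038 kg·m².
Taking A's sense as positive: L = (1.283)(39.0) − (0.9038)(14.8) = 36.65 kg·m²·rad/s.
Combined I = 1.283 + 0.9038 = 2.187 kg·m².
ω_f = L / I = 36.65 / 2.187 = 16.76 rad/s.

|ω_f| ≈ 16.8 rad/s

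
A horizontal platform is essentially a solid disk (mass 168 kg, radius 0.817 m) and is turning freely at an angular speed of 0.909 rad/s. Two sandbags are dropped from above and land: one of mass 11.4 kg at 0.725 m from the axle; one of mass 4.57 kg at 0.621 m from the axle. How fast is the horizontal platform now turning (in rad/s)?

ω_f ≈ 0.799 rad/s

The added mass arrives with no angular momentum about the axle, and any external torque about the axle is negligible, so the system's angular momentum is conserved.
I_p = ½(168)(0.817)² = 56.07 kg·m².
Added inertia Σmr² = (11.4)(0.725)² + (4.57)(0.621)² = 7.755 kg·m²; I_f = 56.07 + 7.755 = 63.82 kg·m².
ω_f = I_p ω_i / I_f = (56.07)(0.909) / 63.82 = 0.7986 rad/s.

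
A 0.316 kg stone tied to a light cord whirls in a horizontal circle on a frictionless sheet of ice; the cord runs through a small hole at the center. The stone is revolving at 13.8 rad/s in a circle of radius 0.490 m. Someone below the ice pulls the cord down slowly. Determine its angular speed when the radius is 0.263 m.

No torque about the axis ⇒ m r₁² ω₁ = m r₂² ω₂.
ω₂ = ω₁ (r₁/r₂)² = (13.8)(0.490/0.263)² = 47.90 rad/s.

ω₂ ≈ 47.9 rad/s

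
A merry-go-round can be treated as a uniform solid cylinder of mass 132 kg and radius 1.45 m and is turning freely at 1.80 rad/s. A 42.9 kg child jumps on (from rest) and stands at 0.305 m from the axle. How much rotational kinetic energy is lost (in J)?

No external torque acts about the axle; L_before = L_after.
I_p = ½(132)(1.45)² = 138.8 kg·m².
Added inertia Σmr² = (42.9)(0.305)² = 3.991 kg·m²; I_f = 138.8 + 3.991 = 142.8 kg·m².
ω_f = I_p ω_i / I_f = (138.8)(1.80) / 142.8 = 1.750 rad/s.
KE_i = ½(138.8)(1.800 rad/s)² = 224.8 J; KE_f = ½(142.8)(1.750)² = 218.5 J.

energy lost ≈ 6.28 J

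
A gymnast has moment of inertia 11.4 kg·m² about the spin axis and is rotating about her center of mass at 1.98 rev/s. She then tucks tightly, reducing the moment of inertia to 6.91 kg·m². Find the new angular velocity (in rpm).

With no external torque about the axis, L is conserved: I₁ω₁ = I₂ω₂.
ω₂ = I₁ω₁ / I₂ = (11.40)(1.98 rev/s) / (6.910) = 3.267 rev/s = 196.0 rpm.

ω₂ ≈ 196 rpm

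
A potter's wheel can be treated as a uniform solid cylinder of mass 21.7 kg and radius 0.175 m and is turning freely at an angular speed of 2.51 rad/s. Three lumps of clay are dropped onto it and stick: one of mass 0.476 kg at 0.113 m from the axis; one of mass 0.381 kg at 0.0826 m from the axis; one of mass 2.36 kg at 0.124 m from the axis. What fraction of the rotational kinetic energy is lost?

fraction ≈ 0.119

No external torque acts about the axis; L_before = L_after.
I_p = ½(21.7)(0.175)² = 0.3323 kg·m².
Added inertia Σmr² = (0.476)(0.113)² + (0.381)(0.0826)² + (2.36)(0.124)² = 0.04496 kg·m²; I_f = 0.3323 + 0.04496 = 0.3772 kg·m².
ω_f = I_p ω_i / I_f = (0.3323)(2.51) / 0.3772 = 2.211 rad/s.
KE_i = ½(0.3323)(2.510 rad/s)² = 1.047 J; KE_f = ½(0.3772)(2.211)² = 0.9219 J.
Fraction lost = 0.1192.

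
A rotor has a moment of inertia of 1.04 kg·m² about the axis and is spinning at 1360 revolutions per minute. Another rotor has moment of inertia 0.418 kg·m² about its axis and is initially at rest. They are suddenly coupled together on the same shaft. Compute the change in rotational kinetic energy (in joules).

No external torque acts about the common axis, so total angular momentum is conserved.
Taking A's sense as positive: L = (1.040)(1360) = 1414 kg·m²·rpm.
Combined I = 1.040 + 0.4180 = 1.458 kg·m².
ω_f = L / I = 1414 / 1.458 = 970.1 rpm.
KE_i = ½ΣIω² = 10550 J; KE_f = ½(1.458)(101.6)² = 7523 J.

ΔKE ≈ -3020 J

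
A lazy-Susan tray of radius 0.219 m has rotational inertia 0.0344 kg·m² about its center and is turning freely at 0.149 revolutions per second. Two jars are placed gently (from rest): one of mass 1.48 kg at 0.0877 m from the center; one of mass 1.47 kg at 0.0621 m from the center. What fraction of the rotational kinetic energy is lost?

No external torque acts about the center; L_before = L_after.
Added inertia Σmr² = (1.48)(0.0877)² + (1.47)(0.0621)² = 0.01705 kg·m²; I_f = 0.03440 + 0.01705 = 0.05145 kg·m².
ω_f = I_p ω_i / I_f = (0.03440)(0.149) / 0.05145 = 0.09962 rev/s.
KE_i = ½(0.03440)(0.9362 rad/s)² = 0.01508 J; KE_f = ½(0.05145)(0.6259)² = 0.01008 J.
Fraction lost = 0.3314.

fraction ≈ 0.331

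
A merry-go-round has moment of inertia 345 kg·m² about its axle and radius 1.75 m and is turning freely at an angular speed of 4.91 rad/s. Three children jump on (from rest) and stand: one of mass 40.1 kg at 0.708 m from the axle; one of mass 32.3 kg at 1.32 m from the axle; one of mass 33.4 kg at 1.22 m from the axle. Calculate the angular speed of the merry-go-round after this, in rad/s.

ω_f ≈ 3.60 rad/s

No external torque acts about the axle; L_before = L_after.
Added inertia Σmr² = (40.1)(0.708)² + (32.3)(1.32)² + (33.4)(1.22)² = 126.1 kg·m²; I_f = 345.0 + 126.1 = 471.1 kg·m².
ω_f = I_p ω_i / I_f = (345.0)(4.91) / 471.1 = 3.596 rad/s.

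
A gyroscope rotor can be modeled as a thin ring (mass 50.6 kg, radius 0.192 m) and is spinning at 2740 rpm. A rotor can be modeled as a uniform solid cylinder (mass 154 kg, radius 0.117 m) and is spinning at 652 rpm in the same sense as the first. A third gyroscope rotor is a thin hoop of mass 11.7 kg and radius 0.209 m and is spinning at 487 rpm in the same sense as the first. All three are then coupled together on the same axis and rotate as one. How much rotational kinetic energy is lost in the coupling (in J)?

ΔKE lost ≈ 21500 J

No external torque acts about the common axis, so total angular momentum is conserved.
Moments of inertia: I_A = (50.6)(0.192)² = 1.865 kg·m²; I_B = ½(154)(0.117)² = 1.054 kg·m²; I_C = (11.7)(0.209)² = 0.5111 kg·m².
Taking A's sense as positive: L = (1.865)(2740) + (1.054)(652) + (0.5111)(487) = 6047 kg·m²·rpm.
Combined I = 1.865 + 1.054 + 0.5111 = 3.430 kg·m².
ω_f = L / I = 6047 / 3.430 = 1763 rpm.
KE_i = ½ΣIω² = 79910 J; KE_f = ½(3.430)(184.6)² = 58450 J.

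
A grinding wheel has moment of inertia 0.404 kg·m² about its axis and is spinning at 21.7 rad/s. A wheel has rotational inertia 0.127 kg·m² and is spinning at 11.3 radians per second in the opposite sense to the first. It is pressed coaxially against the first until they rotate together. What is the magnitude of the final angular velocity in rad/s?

|ω_f| ≈ 13.8 rad/s

No external torque acts about the common axis, so total angular momentum is conserved.
Taking A's sense as positive: L = (0.4040)(21.7) − (0.1270)(11.3) = 7.332 kg·m²·rad/s.
Combined I = 0.4040 + 0.1270 = 0.5310 kg·m².
ω_f = L / I = 7.332 / 0.5310 = 13.81 rad/s.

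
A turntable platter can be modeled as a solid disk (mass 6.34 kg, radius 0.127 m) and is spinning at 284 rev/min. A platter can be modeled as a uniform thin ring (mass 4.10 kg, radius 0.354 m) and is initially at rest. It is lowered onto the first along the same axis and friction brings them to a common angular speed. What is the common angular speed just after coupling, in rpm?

The coupling torques are internal; angular momentum about the shared axis is conserved.
Moments of inertia: I_A = ½(6.34)(0.127)² = 0.05113 kg·m²; I_B = (4.10)(0.354)² = 0.5138 kg·m².
Taking A's sense as positive: L = (0.05113)(284) = 14.52 kg·m²·rpm.
Combined I = 0.05113 + 0.5138 = 0.5649 kg·m².
ω_f = L / I = 14.52 / 0.5649 = 25.70 rpm.

|ω_f| ≈ 25.7 rpm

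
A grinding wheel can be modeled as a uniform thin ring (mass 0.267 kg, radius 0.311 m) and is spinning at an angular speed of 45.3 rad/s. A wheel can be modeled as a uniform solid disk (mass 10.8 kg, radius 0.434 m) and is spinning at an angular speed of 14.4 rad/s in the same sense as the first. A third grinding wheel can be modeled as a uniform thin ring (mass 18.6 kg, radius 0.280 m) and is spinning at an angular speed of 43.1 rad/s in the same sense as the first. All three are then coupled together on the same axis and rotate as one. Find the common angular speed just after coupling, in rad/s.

|ω_f| ≈ 31.5 rad/s

The coupling torques are internal; angular momentum about the shared axis is conserved.
Moments of inertia: I_A = (0.267)(0.311)² = 0.02582 kg·m²; I_B = ½(10.8)(0.434)² = 1.017 kg·m²; I_C = (18.6)(0.280)² = 1.458 kg·m².
Taking A's sense as positive: L = (0.02582)(45.3) + (1.017)(14.4) + (1.458)(43.1) = 78.67 kg·m²·rad/s.
Combined I = 0.02582 + 1.017 + 1.458 = 2.501 kg·m².
ω_f = L / I = 78.67 / 2.501 = 31.45 rad/s.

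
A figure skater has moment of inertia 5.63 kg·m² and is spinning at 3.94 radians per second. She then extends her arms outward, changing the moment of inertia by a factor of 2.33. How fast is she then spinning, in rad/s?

ω₂ ≈ 1.69 rad/s

Angular momentum about the spin axis is conserved since the torque about it is zero.
I₂ = 2.33 × 5.63 = 13.12 kg·m².
ω₂ = I₁ω₁ / I₂ = (5.630)(3.94 rad/s) / (13.12) = 1.691 rad/s.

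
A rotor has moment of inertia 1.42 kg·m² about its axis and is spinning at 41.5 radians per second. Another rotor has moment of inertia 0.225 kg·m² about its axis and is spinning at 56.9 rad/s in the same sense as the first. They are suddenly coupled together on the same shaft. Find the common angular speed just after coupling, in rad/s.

No external torque acts about the common axis, so total angular momentum is conserved.
Taking A's sense as positive: L = (1.420)(41.5) + (0.2250)(56.9) = 71.73 kg·m²·rad/s.
Combined I = 1.420 + 0.2250 = 1.645 kg·m².
ω_f = L / I = 71.73 / 1.645 = 43.61 rad/s.

|ω_f| ≈ 43.6 rad/s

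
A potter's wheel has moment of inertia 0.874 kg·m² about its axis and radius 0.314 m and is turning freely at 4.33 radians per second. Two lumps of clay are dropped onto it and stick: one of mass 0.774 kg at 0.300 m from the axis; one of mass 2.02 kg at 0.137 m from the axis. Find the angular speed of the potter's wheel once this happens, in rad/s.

ω_f ≈ 3.86 rad/s

No external torque acts about the axis; L_before = L_after.
Added inertia Σmr² = (0.774)(0.300)² + (2.02)(0.137)² = 0.1076 kg·m²; I_f = 0.8740 + 0.1076 = 0.9816 kg·m².
ω_f = I_p ω_i / I_f = (0.8740)(4.33) / 0.9816 = 3.855 rad/s.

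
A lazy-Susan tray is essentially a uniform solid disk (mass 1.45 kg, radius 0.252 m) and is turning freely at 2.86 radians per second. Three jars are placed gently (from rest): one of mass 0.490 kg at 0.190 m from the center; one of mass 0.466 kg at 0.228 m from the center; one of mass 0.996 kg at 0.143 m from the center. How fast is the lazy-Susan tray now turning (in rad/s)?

ω_f ≈ 1.22 rad/s

The added mass arrives with no angular momentum about the center, and any external torque about the center is negligible, so the system's angular momentum is conserved.
I_p = ½(1.45)(0.252)² = 0.04604 kg·m².
Added inertia Σmr² = (0.490)(0.190)² + (0.466)(0.228)² + (0.996)(0.143)² = 0.06228 kg·m²; I_f = 0.04604 + 0.06228 = 0.1083 kg·m².
ω_f = I_p ω_i / I_f = (0.04604)(2.86) / 0.1083 = 1.216 rad/s.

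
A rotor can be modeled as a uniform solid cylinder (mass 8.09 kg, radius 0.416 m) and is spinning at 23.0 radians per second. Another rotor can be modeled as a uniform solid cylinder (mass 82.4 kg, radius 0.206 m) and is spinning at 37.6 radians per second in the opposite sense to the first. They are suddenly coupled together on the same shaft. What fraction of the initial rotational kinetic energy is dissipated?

fraction ≈ 0.646

The coupling torques are internal; angular momentum about the shared axis is conserved.
Moments of inertia: I_A = ½(8.09)(0.416)² = 0.7000 kg·m²; I_B = ½(82.4)(0.206)² = 1.748 kg·m².
Taking A's sense as positive: L = (0.7000)(23.0) − (1.748)(37.6) = -49.64 kg·m²·rad/s.
Combined I = 0.7000 + 1.748 = 2.448 kg·m².
ω_f = L / I = -49.64 / 2.448 = -20.27 rad/s.
KE_i = ½ΣIω² = 1421 J; KE_f = ½(2.448)(20.27)² = 503.2 J.
Fraction dissipated = (KE_i − KE_f)/KE_i = 0.6459.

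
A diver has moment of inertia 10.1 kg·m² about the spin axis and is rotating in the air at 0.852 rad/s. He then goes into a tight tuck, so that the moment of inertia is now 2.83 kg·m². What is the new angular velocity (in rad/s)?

Angular momentum about the spin axis is conserved since the torque about it is zero.
ω₂ = I₁ω₁ / I₂ = (10.10)(0.852 rad/s) / (2.830) = 3.041 rad/s.

ω₂ ≈ 3.04 rad/s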